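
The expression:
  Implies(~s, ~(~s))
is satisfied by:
  {s: True}


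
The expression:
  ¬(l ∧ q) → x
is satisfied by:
  {x: True, q: True, l: True}
  {x: True, q: True, l: False}
  {x: True, l: True, q: False}
  {x: True, l: False, q: False}
  {q: True, l: True, x: False}


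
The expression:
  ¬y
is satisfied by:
  {y: False}


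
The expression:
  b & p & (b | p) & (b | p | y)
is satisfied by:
  {p: True, b: True}


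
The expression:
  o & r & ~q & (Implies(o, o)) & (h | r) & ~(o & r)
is never true.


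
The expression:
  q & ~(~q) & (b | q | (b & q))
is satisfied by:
  {q: True}


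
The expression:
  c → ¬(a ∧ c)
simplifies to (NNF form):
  ¬a ∨ ¬c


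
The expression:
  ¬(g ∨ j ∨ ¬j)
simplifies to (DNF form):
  False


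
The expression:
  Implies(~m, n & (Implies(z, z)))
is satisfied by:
  {n: True, m: True}
  {n: True, m: False}
  {m: True, n: False}


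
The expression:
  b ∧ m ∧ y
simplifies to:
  b ∧ m ∧ y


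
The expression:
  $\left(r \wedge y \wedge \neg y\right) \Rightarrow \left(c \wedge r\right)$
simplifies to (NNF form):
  $\text{True}$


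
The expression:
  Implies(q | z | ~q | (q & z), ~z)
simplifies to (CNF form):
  ~z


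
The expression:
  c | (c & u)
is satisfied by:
  {c: True}


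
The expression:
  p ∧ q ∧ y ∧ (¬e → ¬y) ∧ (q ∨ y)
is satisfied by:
  {p: True, e: True, y: True, q: True}


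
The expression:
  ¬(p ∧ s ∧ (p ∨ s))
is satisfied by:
  {s: False, p: False}
  {p: True, s: False}
  {s: True, p: False}


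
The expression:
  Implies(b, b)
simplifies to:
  True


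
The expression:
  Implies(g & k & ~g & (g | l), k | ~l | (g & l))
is always true.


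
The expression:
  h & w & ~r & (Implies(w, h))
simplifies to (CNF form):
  h & w & ~r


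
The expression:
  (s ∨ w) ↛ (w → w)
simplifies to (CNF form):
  False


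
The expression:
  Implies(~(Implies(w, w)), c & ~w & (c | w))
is always true.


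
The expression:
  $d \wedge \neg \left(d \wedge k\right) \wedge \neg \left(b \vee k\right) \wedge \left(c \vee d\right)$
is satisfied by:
  {d: True, k: False, b: False}


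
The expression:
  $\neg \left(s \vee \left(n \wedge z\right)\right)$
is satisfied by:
  {z: False, s: False, n: False}
  {n: True, z: False, s: False}
  {z: True, n: False, s: False}


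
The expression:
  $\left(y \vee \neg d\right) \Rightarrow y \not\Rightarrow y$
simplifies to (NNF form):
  $d \wedge \neg y$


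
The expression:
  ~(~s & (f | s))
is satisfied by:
  {s: True, f: False}
  {f: False, s: False}
  {f: True, s: True}


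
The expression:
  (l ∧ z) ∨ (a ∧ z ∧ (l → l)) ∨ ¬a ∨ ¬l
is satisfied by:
  {z: True, l: False, a: False}
  {l: False, a: False, z: False}
  {a: True, z: True, l: False}
  {a: True, l: False, z: False}
  {z: True, l: True, a: False}
  {l: True, z: False, a: False}
  {a: True, l: True, z: True}


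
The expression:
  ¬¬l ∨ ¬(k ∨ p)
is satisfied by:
  {l: True, k: False, p: False}
  {l: True, p: True, k: False}
  {l: True, k: True, p: False}
  {l: True, p: True, k: True}
  {p: False, k: False, l: False}


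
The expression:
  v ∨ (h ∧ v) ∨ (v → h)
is always true.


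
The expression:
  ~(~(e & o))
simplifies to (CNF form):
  e & o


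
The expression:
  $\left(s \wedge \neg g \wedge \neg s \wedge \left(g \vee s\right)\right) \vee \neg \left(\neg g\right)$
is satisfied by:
  {g: True}


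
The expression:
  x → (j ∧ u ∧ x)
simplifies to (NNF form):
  (j ∧ u) ∨ ¬x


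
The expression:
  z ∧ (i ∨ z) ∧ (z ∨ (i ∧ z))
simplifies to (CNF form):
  z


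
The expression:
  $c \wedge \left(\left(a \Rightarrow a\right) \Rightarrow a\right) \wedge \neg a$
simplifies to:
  $\text{False}$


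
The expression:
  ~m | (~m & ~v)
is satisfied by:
  {m: False}


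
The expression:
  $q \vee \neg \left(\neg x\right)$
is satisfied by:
  {x: True, q: True}
  {x: True, q: False}
  {q: True, x: False}


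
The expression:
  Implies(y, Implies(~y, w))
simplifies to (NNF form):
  True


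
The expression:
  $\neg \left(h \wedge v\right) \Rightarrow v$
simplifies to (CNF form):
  $v$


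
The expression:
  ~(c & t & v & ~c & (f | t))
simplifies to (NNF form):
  True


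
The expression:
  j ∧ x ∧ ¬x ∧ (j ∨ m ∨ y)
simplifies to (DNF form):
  False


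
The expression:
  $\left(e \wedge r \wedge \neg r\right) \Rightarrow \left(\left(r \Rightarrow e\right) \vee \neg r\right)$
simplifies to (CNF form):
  $\text{True}$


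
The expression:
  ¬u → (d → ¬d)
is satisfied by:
  {u: True, d: False}
  {d: False, u: False}
  {d: True, u: True}


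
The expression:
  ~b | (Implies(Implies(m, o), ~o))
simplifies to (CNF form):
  ~b | ~o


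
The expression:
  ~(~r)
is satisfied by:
  {r: True}


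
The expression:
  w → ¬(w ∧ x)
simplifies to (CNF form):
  ¬w ∨ ¬x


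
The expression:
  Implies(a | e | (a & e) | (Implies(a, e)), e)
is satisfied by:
  {e: True}


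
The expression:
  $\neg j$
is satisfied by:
  {j: False}


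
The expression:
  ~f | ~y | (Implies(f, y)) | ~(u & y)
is always true.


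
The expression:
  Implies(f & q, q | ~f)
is always true.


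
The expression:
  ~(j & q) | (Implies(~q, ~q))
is always true.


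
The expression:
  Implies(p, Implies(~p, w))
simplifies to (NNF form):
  True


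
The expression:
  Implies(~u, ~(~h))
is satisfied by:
  {u: True, h: True}
  {u: True, h: False}
  {h: True, u: False}


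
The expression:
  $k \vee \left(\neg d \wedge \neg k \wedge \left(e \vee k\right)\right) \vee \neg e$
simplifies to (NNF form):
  $k \vee \neg d \vee \neg e$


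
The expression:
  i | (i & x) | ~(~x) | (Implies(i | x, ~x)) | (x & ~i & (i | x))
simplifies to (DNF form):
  True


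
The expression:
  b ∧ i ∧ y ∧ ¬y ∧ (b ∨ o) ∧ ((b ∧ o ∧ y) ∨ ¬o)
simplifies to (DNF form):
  False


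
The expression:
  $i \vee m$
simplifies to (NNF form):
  $i \vee m$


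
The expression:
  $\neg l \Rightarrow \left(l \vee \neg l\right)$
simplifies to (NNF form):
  $\text{True}$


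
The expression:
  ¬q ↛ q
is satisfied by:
  {q: False}


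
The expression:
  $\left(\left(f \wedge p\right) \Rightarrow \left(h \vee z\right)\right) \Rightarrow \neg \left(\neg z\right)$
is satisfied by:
  {z: True, f: True, p: True, h: False}
  {z: True, f: True, h: False, p: False}
  {z: True, p: True, h: False, f: False}
  {z: True, h: False, p: False, f: False}
  {z: True, f: True, h: True, p: True}
  {z: True, f: True, h: True, p: False}
  {z: True, h: True, p: True, f: False}
  {z: True, h: True, p: False, f: False}
  {f: True, p: True, h: False, z: False}


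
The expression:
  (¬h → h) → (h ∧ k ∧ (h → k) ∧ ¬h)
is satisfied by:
  {h: False}


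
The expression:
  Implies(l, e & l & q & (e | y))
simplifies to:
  ~l | (e & q)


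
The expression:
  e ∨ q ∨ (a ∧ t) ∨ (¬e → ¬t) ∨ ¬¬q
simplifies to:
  a ∨ e ∨ q ∨ ¬t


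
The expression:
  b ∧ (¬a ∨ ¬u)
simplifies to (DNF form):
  (b ∧ ¬a) ∨ (b ∧ ¬u)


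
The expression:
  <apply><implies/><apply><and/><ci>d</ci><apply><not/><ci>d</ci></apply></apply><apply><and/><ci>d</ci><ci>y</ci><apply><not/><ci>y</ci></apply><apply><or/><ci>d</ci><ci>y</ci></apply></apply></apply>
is always true.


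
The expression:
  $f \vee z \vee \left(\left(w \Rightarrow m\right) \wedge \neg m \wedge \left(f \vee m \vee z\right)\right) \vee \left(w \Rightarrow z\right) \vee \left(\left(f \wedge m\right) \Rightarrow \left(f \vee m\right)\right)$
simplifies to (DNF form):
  $\text{True}$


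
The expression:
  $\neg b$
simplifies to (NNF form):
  $\neg b$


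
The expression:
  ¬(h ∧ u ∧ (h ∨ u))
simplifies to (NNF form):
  ¬h ∨ ¬u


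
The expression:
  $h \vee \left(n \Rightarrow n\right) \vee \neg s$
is always true.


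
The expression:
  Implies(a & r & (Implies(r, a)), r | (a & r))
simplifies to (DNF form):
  True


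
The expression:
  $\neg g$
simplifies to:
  $\neg g$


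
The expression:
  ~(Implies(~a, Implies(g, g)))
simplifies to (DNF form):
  False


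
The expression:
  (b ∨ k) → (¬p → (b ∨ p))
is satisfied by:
  {b: True, p: True, k: False}
  {b: True, k: False, p: False}
  {p: True, k: False, b: False}
  {p: False, k: False, b: False}
  {b: True, p: True, k: True}
  {b: True, k: True, p: False}
  {p: True, k: True, b: False}


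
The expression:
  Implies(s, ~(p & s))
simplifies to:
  ~p | ~s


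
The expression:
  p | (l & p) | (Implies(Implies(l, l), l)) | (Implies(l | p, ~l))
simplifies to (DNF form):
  True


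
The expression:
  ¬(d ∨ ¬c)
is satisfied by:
  {c: True, d: False}


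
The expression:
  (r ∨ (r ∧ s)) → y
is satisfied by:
  {y: True, r: False}
  {r: False, y: False}
  {r: True, y: True}


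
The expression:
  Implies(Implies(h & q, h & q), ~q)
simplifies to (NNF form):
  ~q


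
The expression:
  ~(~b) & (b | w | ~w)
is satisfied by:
  {b: True}


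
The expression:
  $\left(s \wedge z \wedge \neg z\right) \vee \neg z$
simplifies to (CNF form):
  $\neg z$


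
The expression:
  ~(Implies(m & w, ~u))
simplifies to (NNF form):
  m & u & w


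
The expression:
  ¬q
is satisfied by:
  {q: False}


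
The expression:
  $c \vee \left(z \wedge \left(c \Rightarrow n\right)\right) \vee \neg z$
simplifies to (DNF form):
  $\text{True}$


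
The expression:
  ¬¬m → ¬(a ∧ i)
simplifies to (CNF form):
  ¬a ∨ ¬i ∨ ¬m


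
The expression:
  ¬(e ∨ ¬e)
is never true.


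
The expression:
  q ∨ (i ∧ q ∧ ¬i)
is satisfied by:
  {q: True}


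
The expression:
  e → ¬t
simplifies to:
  ¬e ∨ ¬t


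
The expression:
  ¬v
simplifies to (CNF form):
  ¬v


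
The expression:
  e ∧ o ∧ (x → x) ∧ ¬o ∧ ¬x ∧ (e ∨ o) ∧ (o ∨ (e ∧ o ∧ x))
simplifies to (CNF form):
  False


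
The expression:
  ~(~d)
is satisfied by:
  {d: True}


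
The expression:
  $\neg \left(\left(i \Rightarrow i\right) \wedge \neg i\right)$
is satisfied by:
  {i: True}


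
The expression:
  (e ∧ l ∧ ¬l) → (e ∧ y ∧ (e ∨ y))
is always true.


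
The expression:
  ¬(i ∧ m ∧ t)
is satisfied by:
  {m: False, t: False, i: False}
  {i: True, m: False, t: False}
  {t: True, m: False, i: False}
  {i: True, t: True, m: False}
  {m: True, i: False, t: False}
  {i: True, m: True, t: False}
  {t: True, m: True, i: False}


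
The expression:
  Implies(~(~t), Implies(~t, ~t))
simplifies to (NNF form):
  True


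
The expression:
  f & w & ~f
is never true.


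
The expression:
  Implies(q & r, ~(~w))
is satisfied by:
  {w: True, q: False, r: False}
  {w: False, q: False, r: False}
  {r: True, w: True, q: False}
  {r: True, w: False, q: False}
  {q: True, w: True, r: False}
  {q: True, w: False, r: False}
  {q: True, r: True, w: True}


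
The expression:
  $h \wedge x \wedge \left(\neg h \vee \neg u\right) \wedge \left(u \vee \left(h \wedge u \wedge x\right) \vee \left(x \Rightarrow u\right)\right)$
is never true.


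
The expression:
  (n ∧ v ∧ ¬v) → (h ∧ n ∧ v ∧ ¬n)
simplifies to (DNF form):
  True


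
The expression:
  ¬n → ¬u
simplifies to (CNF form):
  n ∨ ¬u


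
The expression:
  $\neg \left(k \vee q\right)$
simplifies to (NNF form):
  $\neg k \wedge \neg q$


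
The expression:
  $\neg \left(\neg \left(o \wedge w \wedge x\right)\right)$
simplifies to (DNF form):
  $o \wedge w \wedge x$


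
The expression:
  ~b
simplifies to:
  ~b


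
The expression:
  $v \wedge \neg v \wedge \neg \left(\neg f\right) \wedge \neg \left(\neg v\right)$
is never true.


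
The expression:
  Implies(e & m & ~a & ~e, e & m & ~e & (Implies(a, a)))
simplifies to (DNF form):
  True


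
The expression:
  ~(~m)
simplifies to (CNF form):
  m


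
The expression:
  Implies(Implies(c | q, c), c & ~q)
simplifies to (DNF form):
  (c & ~q) | (q & ~c)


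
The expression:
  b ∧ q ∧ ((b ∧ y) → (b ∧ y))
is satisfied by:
  {b: True, q: True}


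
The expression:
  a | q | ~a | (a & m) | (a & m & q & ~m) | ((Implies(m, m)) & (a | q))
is always true.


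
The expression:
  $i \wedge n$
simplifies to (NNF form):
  $i \wedge n$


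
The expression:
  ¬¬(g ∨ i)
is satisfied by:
  {i: True, g: True}
  {i: True, g: False}
  {g: True, i: False}


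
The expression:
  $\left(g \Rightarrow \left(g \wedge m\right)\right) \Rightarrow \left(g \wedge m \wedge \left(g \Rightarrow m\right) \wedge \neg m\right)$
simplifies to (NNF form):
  $g \wedge \neg m$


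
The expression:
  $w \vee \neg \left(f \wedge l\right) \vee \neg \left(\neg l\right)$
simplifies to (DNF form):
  $\text{True}$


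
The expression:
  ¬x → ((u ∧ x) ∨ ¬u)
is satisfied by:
  {x: True, u: False}
  {u: False, x: False}
  {u: True, x: True}


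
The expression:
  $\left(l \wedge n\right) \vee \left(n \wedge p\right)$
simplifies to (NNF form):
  $n \wedge \left(l \vee p\right)$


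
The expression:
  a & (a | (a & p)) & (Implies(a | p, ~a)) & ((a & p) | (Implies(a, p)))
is never true.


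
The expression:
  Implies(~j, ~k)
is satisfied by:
  {j: True, k: False}
  {k: False, j: False}
  {k: True, j: True}


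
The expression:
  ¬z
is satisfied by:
  {z: False}


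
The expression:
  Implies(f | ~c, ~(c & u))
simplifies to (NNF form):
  ~c | ~f | ~u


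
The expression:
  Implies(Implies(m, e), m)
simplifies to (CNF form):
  m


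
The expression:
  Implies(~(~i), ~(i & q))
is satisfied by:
  {q: False, i: False}
  {i: True, q: False}
  {q: True, i: False}


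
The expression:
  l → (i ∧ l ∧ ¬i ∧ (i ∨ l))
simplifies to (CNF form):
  ¬l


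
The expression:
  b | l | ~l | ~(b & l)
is always true.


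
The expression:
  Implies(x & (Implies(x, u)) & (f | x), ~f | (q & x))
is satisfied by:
  {q: True, u: False, x: False, f: False}
  {f: False, u: False, q: False, x: False}
  {f: True, q: True, u: False, x: False}
  {f: True, u: False, q: False, x: False}
  {x: True, q: True, f: False, u: False}
  {x: True, f: False, u: False, q: False}
  {x: True, f: True, q: True, u: False}
  {x: True, f: True, u: False, q: False}
  {q: True, u: True, x: False, f: False}
  {u: True, x: False, q: False, f: False}
  {f: True, u: True, q: True, x: False}
  {f: True, u: True, x: False, q: False}
  {q: True, u: True, x: True, f: False}
  {u: True, x: True, f: False, q: False}
  {f: True, u: True, x: True, q: True}


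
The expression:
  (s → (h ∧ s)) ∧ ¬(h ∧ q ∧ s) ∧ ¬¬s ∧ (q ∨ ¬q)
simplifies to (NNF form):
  h ∧ s ∧ ¬q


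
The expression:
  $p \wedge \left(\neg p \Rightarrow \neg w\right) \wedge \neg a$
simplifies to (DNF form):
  $p \wedge \neg a$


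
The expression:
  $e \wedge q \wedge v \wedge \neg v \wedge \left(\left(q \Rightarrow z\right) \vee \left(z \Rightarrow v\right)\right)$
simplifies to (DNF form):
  $\text{False}$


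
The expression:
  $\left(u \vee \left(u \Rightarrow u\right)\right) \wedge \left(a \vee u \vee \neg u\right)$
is always true.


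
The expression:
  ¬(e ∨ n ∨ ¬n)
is never true.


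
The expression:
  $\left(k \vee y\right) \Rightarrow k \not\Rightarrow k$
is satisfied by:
  {y: False, k: False}


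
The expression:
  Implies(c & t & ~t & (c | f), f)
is always true.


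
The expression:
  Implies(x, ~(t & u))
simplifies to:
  ~t | ~u | ~x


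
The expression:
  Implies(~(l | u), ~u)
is always true.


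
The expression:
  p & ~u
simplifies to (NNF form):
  p & ~u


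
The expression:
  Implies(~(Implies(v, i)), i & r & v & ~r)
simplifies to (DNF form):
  i | ~v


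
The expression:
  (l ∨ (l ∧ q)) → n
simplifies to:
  n ∨ ¬l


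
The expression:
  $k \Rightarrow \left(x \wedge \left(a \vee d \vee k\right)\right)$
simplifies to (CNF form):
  $x \vee \neg k$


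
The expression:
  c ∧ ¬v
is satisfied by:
  {c: True, v: False}


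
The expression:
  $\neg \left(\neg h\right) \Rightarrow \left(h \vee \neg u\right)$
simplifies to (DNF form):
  $\text{True}$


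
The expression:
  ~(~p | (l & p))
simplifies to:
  p & ~l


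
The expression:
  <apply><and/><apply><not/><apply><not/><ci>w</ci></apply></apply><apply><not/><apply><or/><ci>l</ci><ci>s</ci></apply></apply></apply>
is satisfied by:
  {w: True, l: False, s: False}


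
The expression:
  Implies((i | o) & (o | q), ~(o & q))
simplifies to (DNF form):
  ~o | ~q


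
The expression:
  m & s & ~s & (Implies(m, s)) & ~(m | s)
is never true.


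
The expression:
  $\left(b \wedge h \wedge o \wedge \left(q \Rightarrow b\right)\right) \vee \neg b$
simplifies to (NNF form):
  $\left(h \wedge o\right) \vee \neg b$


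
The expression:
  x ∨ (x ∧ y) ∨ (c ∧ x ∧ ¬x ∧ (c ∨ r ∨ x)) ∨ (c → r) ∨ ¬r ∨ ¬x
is always true.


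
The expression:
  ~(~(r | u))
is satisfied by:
  {r: True, u: True}
  {r: True, u: False}
  {u: True, r: False}


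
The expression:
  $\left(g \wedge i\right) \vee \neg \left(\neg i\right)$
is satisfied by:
  {i: True}


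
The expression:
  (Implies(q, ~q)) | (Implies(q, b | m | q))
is always true.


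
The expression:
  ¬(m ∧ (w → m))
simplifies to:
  ¬m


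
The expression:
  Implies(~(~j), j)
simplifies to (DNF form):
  True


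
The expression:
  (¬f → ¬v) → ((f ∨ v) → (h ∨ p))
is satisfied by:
  {p: True, h: True, f: False}
  {p: True, h: False, f: False}
  {h: True, p: False, f: False}
  {p: False, h: False, f: False}
  {f: True, p: True, h: True}
  {f: True, p: True, h: False}
  {f: True, h: True, p: False}


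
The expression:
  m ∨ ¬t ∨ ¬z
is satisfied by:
  {m: True, t: False, z: False}
  {t: False, z: False, m: False}
  {z: True, m: True, t: False}
  {z: True, t: False, m: False}
  {m: True, t: True, z: False}
  {t: True, m: False, z: False}
  {z: True, t: True, m: True}


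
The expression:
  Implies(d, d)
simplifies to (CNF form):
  True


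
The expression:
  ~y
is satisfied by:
  {y: False}


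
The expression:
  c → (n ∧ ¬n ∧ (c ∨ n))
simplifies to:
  ¬c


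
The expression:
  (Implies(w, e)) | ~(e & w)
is always true.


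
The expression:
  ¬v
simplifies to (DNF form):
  ¬v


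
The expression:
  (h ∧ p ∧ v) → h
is always true.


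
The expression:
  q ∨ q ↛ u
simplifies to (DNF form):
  q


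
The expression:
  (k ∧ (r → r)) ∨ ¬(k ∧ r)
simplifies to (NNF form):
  True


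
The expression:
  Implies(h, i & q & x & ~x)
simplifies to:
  ~h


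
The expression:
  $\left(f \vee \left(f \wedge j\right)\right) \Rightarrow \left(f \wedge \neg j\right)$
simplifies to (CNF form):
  $\neg f \vee \neg j$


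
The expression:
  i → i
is always true.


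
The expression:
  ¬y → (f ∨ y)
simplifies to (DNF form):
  f ∨ y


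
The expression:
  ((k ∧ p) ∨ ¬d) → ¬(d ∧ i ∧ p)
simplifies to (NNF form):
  ¬d ∨ ¬i ∨ ¬k ∨ ¬p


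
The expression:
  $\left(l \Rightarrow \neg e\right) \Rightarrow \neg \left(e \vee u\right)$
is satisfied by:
  {l: True, u: False, e: False}
  {l: False, u: False, e: False}
  {e: True, l: True, u: False}
  {e: True, u: True, l: True}


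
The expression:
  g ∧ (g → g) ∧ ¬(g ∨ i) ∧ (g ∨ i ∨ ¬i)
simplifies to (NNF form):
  False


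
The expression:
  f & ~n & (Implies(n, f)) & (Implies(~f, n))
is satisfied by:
  {f: True, n: False}


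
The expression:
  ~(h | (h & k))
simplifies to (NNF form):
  ~h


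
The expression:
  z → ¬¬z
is always true.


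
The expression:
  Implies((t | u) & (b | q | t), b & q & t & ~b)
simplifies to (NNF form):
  ~t & (~b | ~u) & (~q | ~u)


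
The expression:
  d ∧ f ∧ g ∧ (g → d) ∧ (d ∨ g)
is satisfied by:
  {g: True, d: True, f: True}


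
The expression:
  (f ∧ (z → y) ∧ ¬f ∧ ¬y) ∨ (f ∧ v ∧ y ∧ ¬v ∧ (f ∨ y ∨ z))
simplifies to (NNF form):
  False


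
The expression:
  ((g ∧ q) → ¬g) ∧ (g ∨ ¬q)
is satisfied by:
  {q: False}


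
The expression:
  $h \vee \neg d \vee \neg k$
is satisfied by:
  {h: True, k: False, d: False}
  {k: False, d: False, h: False}
  {h: True, d: True, k: False}
  {d: True, k: False, h: False}
  {h: True, k: True, d: False}
  {k: True, h: False, d: False}
  {h: True, d: True, k: True}


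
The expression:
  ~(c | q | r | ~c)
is never true.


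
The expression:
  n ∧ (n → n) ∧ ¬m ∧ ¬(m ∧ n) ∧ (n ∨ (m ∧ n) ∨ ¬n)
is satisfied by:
  {n: True, m: False}


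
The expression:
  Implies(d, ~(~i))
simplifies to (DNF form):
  i | ~d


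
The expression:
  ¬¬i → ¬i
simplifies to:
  ¬i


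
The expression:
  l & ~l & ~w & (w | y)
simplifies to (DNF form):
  False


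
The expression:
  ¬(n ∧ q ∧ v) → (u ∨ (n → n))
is always true.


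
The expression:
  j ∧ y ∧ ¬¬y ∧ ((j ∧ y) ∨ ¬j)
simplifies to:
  j ∧ y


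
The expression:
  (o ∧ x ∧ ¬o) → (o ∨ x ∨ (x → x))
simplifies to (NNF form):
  True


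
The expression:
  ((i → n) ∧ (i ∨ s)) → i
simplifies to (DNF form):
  i ∨ ¬s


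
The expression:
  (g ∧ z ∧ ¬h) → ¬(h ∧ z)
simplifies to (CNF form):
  True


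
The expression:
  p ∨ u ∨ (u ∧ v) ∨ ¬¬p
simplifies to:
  p ∨ u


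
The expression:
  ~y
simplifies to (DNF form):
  ~y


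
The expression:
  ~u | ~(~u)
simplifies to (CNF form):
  True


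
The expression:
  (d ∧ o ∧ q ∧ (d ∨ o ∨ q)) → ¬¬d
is always true.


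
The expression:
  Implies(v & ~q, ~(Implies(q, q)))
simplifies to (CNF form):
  q | ~v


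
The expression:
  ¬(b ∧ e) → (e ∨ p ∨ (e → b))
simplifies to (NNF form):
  True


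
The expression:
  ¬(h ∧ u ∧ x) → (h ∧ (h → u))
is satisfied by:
  {h: True, u: True}


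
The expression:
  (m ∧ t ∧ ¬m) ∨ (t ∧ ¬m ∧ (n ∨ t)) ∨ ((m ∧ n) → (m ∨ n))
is always true.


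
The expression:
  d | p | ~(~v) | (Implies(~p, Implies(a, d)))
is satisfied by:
  {d: True, v: True, p: True, a: False}
  {d: True, v: True, p: False, a: False}
  {d: True, p: True, v: False, a: False}
  {d: True, p: False, v: False, a: False}
  {v: True, p: True, d: False, a: False}
  {v: True, p: False, d: False, a: False}
  {p: True, d: False, v: False, a: False}
  {p: False, d: False, v: False, a: False}
  {a: True, d: True, v: True, p: True}
  {a: True, d: True, v: True, p: False}
  {a: True, d: True, p: True, v: False}
  {a: True, d: True, p: False, v: False}
  {a: True, v: True, p: True, d: False}
  {a: True, v: True, p: False, d: False}
  {a: True, p: True, v: False, d: False}


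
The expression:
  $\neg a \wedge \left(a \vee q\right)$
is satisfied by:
  {q: True, a: False}


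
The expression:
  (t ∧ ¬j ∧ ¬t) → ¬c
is always true.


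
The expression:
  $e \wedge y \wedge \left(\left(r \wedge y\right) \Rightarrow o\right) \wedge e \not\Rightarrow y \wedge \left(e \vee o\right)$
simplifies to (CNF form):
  $\text{False}$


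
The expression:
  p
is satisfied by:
  {p: True}


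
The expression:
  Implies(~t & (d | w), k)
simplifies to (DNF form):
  k | t | (~d & ~w)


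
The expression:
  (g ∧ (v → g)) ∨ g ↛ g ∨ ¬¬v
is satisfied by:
  {v: True, g: True}
  {v: True, g: False}
  {g: True, v: False}


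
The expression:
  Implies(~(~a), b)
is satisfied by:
  {b: True, a: False}
  {a: False, b: False}
  {a: True, b: True}


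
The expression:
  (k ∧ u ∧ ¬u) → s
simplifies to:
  True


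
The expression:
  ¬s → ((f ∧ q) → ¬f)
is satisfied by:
  {s: True, q: False, f: False}
  {s: False, q: False, f: False}
  {f: True, s: True, q: False}
  {f: True, s: False, q: False}
  {q: True, s: True, f: False}
  {q: True, s: False, f: False}
  {q: True, f: True, s: True}


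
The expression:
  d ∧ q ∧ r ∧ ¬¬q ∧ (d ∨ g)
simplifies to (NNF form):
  d ∧ q ∧ r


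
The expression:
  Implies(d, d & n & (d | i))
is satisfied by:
  {n: True, d: False}
  {d: False, n: False}
  {d: True, n: True}


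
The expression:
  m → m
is always true.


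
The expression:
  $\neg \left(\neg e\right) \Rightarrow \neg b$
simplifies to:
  $\neg b \vee \neg e$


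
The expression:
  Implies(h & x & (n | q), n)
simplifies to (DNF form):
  n | ~h | ~q | ~x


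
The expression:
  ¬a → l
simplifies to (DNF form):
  a ∨ l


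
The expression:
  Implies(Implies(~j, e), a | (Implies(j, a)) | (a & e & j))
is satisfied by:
  {a: True, j: False}
  {j: False, a: False}
  {j: True, a: True}


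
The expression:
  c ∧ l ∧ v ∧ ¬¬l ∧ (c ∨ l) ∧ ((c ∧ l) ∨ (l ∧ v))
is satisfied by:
  {c: True, v: True, l: True}


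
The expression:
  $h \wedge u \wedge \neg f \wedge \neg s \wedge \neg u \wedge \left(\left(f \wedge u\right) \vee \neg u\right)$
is never true.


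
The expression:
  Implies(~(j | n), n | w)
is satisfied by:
  {n: True, w: True, j: True}
  {n: True, w: True, j: False}
  {n: True, j: True, w: False}
  {n: True, j: False, w: False}
  {w: True, j: True, n: False}
  {w: True, j: False, n: False}
  {j: True, w: False, n: False}


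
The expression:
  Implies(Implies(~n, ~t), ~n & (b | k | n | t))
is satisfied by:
  {b: True, t: True, k: True, n: False}
  {b: True, t: True, n: False, k: False}
  {b: True, k: True, n: False, t: False}
  {b: True, n: False, k: False, t: False}
  {t: True, k: True, n: False, b: False}
  {t: True, n: False, k: False, b: False}
  {k: True, t: False, n: False, b: False}


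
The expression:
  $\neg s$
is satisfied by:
  {s: False}


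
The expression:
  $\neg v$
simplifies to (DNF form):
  $\neg v$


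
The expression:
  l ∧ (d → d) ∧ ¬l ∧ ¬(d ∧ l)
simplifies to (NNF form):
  False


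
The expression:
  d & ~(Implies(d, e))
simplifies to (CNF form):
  d & ~e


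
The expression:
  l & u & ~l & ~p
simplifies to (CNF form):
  False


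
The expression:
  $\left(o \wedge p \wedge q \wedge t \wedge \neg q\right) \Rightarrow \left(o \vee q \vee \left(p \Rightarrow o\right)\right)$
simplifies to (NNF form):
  $\text{True}$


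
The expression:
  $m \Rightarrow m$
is always true.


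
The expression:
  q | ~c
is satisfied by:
  {q: True, c: False}
  {c: False, q: False}
  {c: True, q: True}


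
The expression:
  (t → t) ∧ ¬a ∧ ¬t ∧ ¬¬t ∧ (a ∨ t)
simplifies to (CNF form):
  False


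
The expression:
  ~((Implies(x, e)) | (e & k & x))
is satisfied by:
  {x: True, e: False}


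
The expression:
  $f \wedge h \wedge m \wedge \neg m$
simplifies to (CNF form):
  $\text{False}$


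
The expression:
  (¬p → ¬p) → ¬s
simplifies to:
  ¬s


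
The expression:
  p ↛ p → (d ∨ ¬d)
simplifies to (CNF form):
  True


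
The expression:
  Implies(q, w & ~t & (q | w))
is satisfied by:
  {w: True, q: False, t: False}
  {w: False, q: False, t: False}
  {t: True, w: True, q: False}
  {t: True, w: False, q: False}
  {q: True, w: True, t: False}


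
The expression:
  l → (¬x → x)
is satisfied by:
  {x: True, l: False}
  {l: False, x: False}
  {l: True, x: True}


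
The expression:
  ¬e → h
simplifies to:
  e ∨ h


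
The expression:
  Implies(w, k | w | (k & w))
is always true.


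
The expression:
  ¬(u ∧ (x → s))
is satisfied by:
  {x: True, u: False, s: False}
  {x: False, u: False, s: False}
  {s: True, x: True, u: False}
  {s: True, x: False, u: False}
  {u: True, x: True, s: False}


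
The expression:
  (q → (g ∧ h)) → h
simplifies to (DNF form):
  h ∨ q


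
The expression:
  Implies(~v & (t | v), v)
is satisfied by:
  {v: True, t: False}
  {t: False, v: False}
  {t: True, v: True}


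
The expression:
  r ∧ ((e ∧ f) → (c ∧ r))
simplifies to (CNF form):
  r ∧ (c ∨ ¬e ∨ ¬f)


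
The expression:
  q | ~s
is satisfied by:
  {q: True, s: False}
  {s: False, q: False}
  {s: True, q: True}


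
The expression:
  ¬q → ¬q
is always true.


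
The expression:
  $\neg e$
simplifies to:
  $\neg e$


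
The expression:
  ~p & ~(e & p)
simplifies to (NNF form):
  ~p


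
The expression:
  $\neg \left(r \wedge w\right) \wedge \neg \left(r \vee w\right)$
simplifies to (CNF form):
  $\neg r \wedge \neg w$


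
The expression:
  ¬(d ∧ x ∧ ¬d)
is always true.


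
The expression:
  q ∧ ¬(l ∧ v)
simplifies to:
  q ∧ (¬l ∨ ¬v)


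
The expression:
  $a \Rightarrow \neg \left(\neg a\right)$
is always true.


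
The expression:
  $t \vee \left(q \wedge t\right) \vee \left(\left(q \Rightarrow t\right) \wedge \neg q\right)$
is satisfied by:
  {t: True, q: False}
  {q: False, t: False}
  {q: True, t: True}


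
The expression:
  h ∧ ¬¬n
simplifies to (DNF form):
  h ∧ n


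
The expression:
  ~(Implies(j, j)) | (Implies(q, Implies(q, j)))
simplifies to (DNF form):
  j | ~q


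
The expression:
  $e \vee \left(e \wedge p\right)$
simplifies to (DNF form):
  $e$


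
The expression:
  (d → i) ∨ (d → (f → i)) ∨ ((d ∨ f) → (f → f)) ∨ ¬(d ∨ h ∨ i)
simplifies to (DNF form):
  True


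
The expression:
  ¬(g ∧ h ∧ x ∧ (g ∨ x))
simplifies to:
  ¬g ∨ ¬h ∨ ¬x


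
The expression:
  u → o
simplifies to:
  o ∨ ¬u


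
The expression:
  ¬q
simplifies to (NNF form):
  ¬q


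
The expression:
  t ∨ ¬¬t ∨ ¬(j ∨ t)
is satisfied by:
  {t: True, j: False}
  {j: False, t: False}
  {j: True, t: True}


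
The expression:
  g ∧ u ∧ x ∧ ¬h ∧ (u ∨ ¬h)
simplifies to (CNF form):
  g ∧ u ∧ x ∧ ¬h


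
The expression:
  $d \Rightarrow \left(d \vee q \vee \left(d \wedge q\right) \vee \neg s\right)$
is always true.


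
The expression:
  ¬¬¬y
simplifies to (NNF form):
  ¬y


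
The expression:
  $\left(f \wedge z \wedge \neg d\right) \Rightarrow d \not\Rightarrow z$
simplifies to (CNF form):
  $d \vee \neg f \vee \neg z$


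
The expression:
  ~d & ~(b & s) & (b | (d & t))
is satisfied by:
  {b: True, d: False, s: False}


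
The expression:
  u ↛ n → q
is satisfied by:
  {n: True, q: True, u: False}
  {n: True, u: False, q: False}
  {q: True, u: False, n: False}
  {q: False, u: False, n: False}
  {n: True, q: True, u: True}
  {n: True, u: True, q: False}
  {q: True, u: True, n: False}


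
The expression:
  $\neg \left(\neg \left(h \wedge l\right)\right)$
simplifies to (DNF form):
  $h \wedge l$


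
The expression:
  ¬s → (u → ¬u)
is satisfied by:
  {s: True, u: False}
  {u: False, s: False}
  {u: True, s: True}


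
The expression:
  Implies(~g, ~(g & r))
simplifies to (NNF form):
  True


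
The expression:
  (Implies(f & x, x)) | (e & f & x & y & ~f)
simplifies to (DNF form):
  True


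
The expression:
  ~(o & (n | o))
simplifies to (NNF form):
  ~o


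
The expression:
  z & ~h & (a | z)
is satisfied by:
  {z: True, h: False}


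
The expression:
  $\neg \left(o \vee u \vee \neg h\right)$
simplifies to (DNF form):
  $h \wedge \neg o \wedge \neg u$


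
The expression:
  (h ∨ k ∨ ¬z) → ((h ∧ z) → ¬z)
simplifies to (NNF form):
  ¬h ∨ ¬z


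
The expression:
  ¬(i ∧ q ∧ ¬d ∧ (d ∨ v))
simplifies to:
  d ∨ ¬i ∨ ¬q ∨ ¬v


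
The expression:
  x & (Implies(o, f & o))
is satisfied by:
  {x: True, f: True, o: False}
  {x: True, f: False, o: False}
  {x: True, o: True, f: True}


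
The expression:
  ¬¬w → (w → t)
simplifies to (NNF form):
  t ∨ ¬w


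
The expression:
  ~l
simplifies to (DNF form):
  ~l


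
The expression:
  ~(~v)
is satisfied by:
  {v: True}


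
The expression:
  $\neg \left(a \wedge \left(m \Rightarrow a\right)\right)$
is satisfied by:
  {a: False}


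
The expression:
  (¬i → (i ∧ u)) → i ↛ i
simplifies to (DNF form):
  ¬i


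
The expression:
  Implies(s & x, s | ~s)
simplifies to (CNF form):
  True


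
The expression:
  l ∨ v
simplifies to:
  l ∨ v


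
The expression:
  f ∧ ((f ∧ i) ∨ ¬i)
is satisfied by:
  {f: True}


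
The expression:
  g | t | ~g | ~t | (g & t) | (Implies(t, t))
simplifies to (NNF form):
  True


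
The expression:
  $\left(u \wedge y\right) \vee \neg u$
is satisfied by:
  {y: True, u: False}
  {u: False, y: False}
  {u: True, y: True}


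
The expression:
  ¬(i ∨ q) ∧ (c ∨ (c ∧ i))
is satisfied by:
  {c: True, q: False, i: False}


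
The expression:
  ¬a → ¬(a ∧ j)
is always true.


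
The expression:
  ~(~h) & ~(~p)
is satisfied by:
  {h: True, p: True}


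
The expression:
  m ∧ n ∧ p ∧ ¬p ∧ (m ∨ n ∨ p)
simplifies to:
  False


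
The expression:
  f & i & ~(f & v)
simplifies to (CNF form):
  f & i & ~v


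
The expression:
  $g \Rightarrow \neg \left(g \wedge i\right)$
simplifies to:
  $\neg g \vee \neg i$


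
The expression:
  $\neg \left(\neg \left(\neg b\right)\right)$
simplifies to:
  $\neg b$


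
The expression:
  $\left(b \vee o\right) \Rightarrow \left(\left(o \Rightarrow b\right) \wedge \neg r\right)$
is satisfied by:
  {o: False, b: False, r: False}
  {r: True, o: False, b: False}
  {b: True, o: False, r: False}
  {b: True, o: True, r: False}


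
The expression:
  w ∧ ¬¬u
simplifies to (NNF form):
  u ∧ w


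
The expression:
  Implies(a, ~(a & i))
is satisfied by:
  {a: False, i: False}
  {i: True, a: False}
  {a: True, i: False}


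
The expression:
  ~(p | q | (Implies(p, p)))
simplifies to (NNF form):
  False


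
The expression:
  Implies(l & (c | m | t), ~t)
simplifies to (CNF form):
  ~l | ~t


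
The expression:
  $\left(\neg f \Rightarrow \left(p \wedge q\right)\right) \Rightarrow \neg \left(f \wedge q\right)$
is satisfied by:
  {q: False, f: False}
  {f: True, q: False}
  {q: True, f: False}


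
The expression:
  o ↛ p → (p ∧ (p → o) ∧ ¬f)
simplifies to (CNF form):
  p ∨ ¬o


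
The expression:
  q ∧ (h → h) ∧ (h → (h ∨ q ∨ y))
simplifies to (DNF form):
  q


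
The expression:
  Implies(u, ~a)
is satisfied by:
  {u: False, a: False}
  {a: True, u: False}
  {u: True, a: False}


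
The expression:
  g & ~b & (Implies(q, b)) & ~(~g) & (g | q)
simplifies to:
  g & ~b & ~q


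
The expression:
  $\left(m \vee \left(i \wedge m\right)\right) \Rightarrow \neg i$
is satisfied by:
  {m: False, i: False}
  {i: True, m: False}
  {m: True, i: False}


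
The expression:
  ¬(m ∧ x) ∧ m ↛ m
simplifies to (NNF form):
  False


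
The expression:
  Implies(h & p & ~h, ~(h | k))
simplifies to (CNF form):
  True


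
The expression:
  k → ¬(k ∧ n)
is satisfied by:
  {k: False, n: False}
  {n: True, k: False}
  {k: True, n: False}


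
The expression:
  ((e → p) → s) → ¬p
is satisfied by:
  {s: False, p: False}
  {p: True, s: False}
  {s: True, p: False}


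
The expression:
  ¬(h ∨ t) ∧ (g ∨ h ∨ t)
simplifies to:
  g ∧ ¬h ∧ ¬t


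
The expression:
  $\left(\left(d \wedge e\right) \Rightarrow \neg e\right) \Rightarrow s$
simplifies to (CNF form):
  $\left(d \vee s\right) \wedge \left(e \vee s\right)$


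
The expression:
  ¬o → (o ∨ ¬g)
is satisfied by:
  {o: True, g: False}
  {g: False, o: False}
  {g: True, o: True}


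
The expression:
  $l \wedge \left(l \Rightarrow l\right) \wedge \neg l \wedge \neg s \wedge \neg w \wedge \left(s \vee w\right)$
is never true.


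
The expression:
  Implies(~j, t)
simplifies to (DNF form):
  j | t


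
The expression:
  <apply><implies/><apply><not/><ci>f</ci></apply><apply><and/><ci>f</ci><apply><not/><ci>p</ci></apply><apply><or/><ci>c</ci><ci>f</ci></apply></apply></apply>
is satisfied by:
  {f: True}


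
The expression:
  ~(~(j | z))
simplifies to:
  j | z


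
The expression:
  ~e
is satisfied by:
  {e: False}


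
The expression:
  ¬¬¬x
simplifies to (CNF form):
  ¬x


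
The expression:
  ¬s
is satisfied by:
  {s: False}


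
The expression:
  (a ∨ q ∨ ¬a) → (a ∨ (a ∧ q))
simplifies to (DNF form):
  a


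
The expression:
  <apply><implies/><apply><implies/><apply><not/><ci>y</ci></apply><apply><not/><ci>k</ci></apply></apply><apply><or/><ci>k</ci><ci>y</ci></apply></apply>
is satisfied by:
  {y: True, k: True}
  {y: True, k: False}
  {k: True, y: False}


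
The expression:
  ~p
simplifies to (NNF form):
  ~p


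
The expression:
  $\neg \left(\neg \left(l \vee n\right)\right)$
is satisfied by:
  {n: True, l: True}
  {n: True, l: False}
  {l: True, n: False}


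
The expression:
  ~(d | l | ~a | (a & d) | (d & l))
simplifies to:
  a & ~d & ~l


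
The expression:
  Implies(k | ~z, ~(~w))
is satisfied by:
  {z: True, w: True, k: False}
  {w: True, k: False, z: False}
  {z: True, w: True, k: True}
  {w: True, k: True, z: False}
  {z: True, k: False, w: False}


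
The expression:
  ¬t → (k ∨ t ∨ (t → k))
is always true.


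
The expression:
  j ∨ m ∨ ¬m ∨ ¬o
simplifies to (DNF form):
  True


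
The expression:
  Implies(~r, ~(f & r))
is always true.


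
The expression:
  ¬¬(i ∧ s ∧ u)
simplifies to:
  i ∧ s ∧ u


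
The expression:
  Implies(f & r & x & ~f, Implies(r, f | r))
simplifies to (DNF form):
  True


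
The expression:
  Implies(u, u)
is always true.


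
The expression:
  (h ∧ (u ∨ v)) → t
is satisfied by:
  {t: True, u: False, h: False, v: False}
  {t: True, v: True, u: False, h: False}
  {t: True, u: True, h: False, v: False}
  {t: True, v: True, u: True, h: False}
  {v: False, u: False, h: False, t: False}
  {v: True, u: False, h: False, t: False}
  {u: True, v: False, h: False, t: False}
  {v: True, u: True, h: False, t: False}
  {h: True, t: True, v: False, u: False}
  {v: True, h: True, t: True, u: False}
  {h: True, t: True, u: True, v: False}
  {v: True, h: True, t: True, u: True}
  {h: True, t: False, u: False, v: False}


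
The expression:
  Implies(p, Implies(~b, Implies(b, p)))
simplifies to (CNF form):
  True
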